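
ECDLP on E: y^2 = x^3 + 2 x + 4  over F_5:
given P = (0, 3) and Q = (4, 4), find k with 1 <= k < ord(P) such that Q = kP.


Enumerate multiples of P until we hit Q = (4, 4):
  1P = (0, 3)
  2P = (4, 4)
Match found at i = 2.

k = 2


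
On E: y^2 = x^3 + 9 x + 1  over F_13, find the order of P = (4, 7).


Compute successive multiples of P until we hit O:
  1P = (4, 7)
  2P = (4, 6)
  3P = O

ord(P) = 3


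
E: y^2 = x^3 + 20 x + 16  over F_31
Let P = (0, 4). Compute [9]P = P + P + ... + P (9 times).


k = 9 = 1001_2 (binary, LSB first: 1001)
Double-and-add from P = (0, 4):
  bit 0 = 1: acc = O + (0, 4) = (0, 4)
  bit 1 = 0: acc unchanged = (0, 4)
  bit 2 = 0: acc unchanged = (0, 4)
  bit 3 = 1: acc = (0, 4) + (21, 5) = (19, 1)

9P = (19, 1)


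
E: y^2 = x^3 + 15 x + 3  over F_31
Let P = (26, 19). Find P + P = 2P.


Doubling: s = (3 x1^2 + a) / (2 y1)
s = (3*26^2 + 15) / (2*19) mod 31 = 4
x3 = s^2 - 2 x1 mod 31 = 4^2 - 2*26 = 26
y3 = s (x1 - x3) - y1 mod 31 = 4 * (26 - 26) - 19 = 12

2P = (26, 12)


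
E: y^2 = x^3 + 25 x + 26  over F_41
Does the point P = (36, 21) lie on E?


Check whether y^2 = x^3 + 25 x + 26 (mod 41) for (x, y) = (36, 21).
LHS: y^2 = 21^2 mod 41 = 31
RHS: x^3 + 25 x + 26 = 36^3 + 25*36 + 26 mod 41 = 22
LHS != RHS

No, not on the curve


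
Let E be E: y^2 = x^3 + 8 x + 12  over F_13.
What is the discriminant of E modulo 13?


4 a^3 + 27 b^2 = 4*8^3 + 27*12^2 = 2048 + 3888 = 5936
Delta = -16 * (5936) = -94976
Delta mod 13 = 2

Delta = 2 (mod 13)


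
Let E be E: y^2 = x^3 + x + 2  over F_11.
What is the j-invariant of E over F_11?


Delta = -16(4 a^3 + 27 b^2) mod 11 = 1
-1728 * (4 a)^3 = -1728 * (4*1)^3 mod 11 = 2
j = 2 * 1^(-1) mod 11 = 2

j = 2 (mod 11)


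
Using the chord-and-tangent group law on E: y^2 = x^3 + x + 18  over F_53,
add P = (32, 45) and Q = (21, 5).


P != Q, so use the chord formula.
s = (y2 - y1) / (x2 - x1) = (13) / (42) mod 53 = 47
x3 = s^2 - x1 - x2 mod 53 = 47^2 - 32 - 21 = 36
y3 = s (x1 - x3) - y1 mod 53 = 47 * (32 - 36) - 45 = 32

P + Q = (36, 32)


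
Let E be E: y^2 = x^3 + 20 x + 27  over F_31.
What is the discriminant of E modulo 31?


4 a^3 + 27 b^2 = 4*20^3 + 27*27^2 = 32000 + 19683 = 51683
Delta = -16 * (51683) = -826928
Delta mod 31 = 28

Delta = 28 (mod 31)


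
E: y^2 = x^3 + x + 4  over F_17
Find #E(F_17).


For each x in F_17, count y with y^2 = x^3 + 1 x + 4 mod 17:
  x = 0: RHS = 4, y in [2, 15]  -> 2 point(s)
  x = 3: RHS = 0, y in [0]  -> 1 point(s)
  x = 4: RHS = 4, y in [2, 15]  -> 2 point(s)
  x = 5: RHS = 15, y in [7, 10]  -> 2 point(s)
  x = 13: RHS = 4, y in [2, 15]  -> 2 point(s)
  x = 14: RHS = 8, y in [5, 12]  -> 2 point(s)
  x = 16: RHS = 2, y in [6, 11]  -> 2 point(s)
Affine points: 13. Add the point at infinity: total = 14.

#E(F_17) = 14


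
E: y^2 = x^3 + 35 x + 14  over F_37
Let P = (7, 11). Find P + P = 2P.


Doubling: s = (3 x1^2 + a) / (2 y1)
s = (3*7^2 + 35) / (2*11) mod 37 = 15
x3 = s^2 - 2 x1 mod 37 = 15^2 - 2*7 = 26
y3 = s (x1 - x3) - y1 mod 37 = 15 * (7 - 26) - 11 = 0

2P = (26, 0)


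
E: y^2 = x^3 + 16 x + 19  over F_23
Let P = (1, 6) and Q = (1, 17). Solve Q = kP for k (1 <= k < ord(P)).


Enumerate multiples of P until we hit Q = (1, 17):
  1P = (1, 6)
  2P = (16, 22)
  3P = (10, 12)
  4P = (15, 0)
  5P = (10, 11)
  6P = (16, 1)
  7P = (1, 17)
Match found at i = 7.

k = 7


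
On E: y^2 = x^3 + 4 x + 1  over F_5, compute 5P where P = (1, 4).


k = 5 = 101_2 (binary, LSB first: 101)
Double-and-add from P = (1, 4):
  bit 0 = 1: acc = O + (1, 4) = (1, 4)
  bit 1 = 0: acc unchanged = (1, 4)
  bit 2 = 1: acc = (1, 4) + (3, 0) = (0, 4)

5P = (0, 4)


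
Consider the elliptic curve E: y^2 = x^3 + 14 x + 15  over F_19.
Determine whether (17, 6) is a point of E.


Check whether y^2 = x^3 + 14 x + 15 (mod 19) for (x, y) = (17, 6).
LHS: y^2 = 6^2 mod 19 = 17
RHS: x^3 + 14 x + 15 = 17^3 + 14*17 + 15 mod 19 = 17
LHS = RHS

Yes, on the curve


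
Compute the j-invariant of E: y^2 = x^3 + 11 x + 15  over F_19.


Delta = -16(4 a^3 + 27 b^2) mod 19 = 16
-1728 * (4 a)^3 = -1728 * (4*11)^3 mod 19 = 7
j = 7 * 16^(-1) mod 19 = 4

j = 4 (mod 19)


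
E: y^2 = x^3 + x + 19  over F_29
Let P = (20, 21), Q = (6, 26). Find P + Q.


P != Q, so use the chord formula.
s = (y2 - y1) / (x2 - x1) = (5) / (15) mod 29 = 10
x3 = s^2 - x1 - x2 mod 29 = 10^2 - 20 - 6 = 16
y3 = s (x1 - x3) - y1 mod 29 = 10 * (20 - 16) - 21 = 19

P + Q = (16, 19)


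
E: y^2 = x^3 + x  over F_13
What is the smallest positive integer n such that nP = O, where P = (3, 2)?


Compute successive multiples of P until we hit O:
  1P = (3, 2)
  2P = (4, 4)
  3P = (10, 10)
  4P = (9, 6)
  5P = (0, 0)
  6P = (9, 7)
  7P = (10, 3)
  8P = (4, 9)
  ... (continuing to 10P)
  10P = O

ord(P) = 10


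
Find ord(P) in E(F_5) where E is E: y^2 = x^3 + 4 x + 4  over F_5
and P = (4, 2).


Compute successive multiples of P until we hit O:
  1P = (4, 2)
  2P = (1, 2)
  3P = (0, 3)
  4P = (2, 0)
  5P = (0, 2)
  6P = (1, 3)
  7P = (4, 3)
  8P = O

ord(P) = 8


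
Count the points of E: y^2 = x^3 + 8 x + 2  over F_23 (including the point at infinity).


For each x in F_23, count y with y^2 = x^3 + 8 x + 2 mod 23:
  x = 0: RHS = 2, y in [5, 18]  -> 2 point(s)
  x = 2: RHS = 3, y in [7, 16]  -> 2 point(s)
  x = 4: RHS = 6, y in [11, 12]  -> 2 point(s)
  x = 5: RHS = 6, y in [11, 12]  -> 2 point(s)
  x = 6: RHS = 13, y in [6, 17]  -> 2 point(s)
  x = 8: RHS = 3, y in [7, 16]  -> 2 point(s)
  x = 10: RHS = 1, y in [1, 22]  -> 2 point(s)
  x = 11: RHS = 18, y in [8, 15]  -> 2 point(s)
  x = 12: RHS = 9, y in [3, 20]  -> 2 point(s)
  x = 13: RHS = 3, y in [7, 16]  -> 2 point(s)
  x = 14: RHS = 6, y in [11, 12]  -> 2 point(s)
  x = 15: RHS = 1, y in [1, 22]  -> 2 point(s)
  x = 21: RHS = 1, y in [1, 22]  -> 2 point(s)
  x = 22: RHS = 16, y in [4, 19]  -> 2 point(s)
Affine points: 28. Add the point at infinity: total = 29.

#E(F_23) = 29


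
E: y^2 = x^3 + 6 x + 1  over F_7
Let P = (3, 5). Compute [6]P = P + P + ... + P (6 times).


k = 6 = 110_2 (binary, LSB first: 011)
Double-and-add from P = (3, 5):
  bit 0 = 0: acc unchanged = O
  bit 1 = 1: acc = O + (3, 2) = (3, 2)
  bit 2 = 1: acc = (3, 2) + (3, 5) = O

6P = O


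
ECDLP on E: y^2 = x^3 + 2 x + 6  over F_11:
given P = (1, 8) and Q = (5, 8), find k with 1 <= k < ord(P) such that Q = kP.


Enumerate multiples of P until we hit Q = (5, 8):
  1P = (1, 8)
  2P = (10, 5)
  3P = (5, 8)
Match found at i = 3.

k = 3


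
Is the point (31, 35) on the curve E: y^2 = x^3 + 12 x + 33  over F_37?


Check whether y^2 = x^3 + 12 x + 33 (mod 37) for (x, y) = (31, 35).
LHS: y^2 = 35^2 mod 37 = 4
RHS: x^3 + 12 x + 33 = 31^3 + 12*31 + 33 mod 37 = 4
LHS = RHS

Yes, on the curve


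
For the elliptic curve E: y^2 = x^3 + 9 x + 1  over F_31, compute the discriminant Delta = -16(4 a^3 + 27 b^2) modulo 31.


4 a^3 + 27 b^2 = 4*9^3 + 27*1^2 = 2916 + 27 = 2943
Delta = -16 * (2943) = -47088
Delta mod 31 = 1

Delta = 1 (mod 31)


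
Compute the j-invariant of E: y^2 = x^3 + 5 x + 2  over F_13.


Delta = -16(4 a^3 + 27 b^2) mod 13 = 9
-1728 * (4 a)^3 = -1728 * (4*5)^3 mod 13 = 5
j = 5 * 9^(-1) mod 13 = 2

j = 2 (mod 13)


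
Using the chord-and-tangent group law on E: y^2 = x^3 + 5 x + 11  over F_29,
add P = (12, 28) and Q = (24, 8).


P != Q, so use the chord formula.
s = (y2 - y1) / (x2 - x1) = (9) / (12) mod 29 = 8
x3 = s^2 - x1 - x2 mod 29 = 8^2 - 12 - 24 = 28
y3 = s (x1 - x3) - y1 mod 29 = 8 * (12 - 28) - 28 = 18

P + Q = (28, 18)


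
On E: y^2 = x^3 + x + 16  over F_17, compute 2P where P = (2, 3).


Doubling: s = (3 x1^2 + a) / (2 y1)
s = (3*2^2 + 1) / (2*3) mod 17 = 5
x3 = s^2 - 2 x1 mod 17 = 5^2 - 2*2 = 4
y3 = s (x1 - x3) - y1 mod 17 = 5 * (2 - 4) - 3 = 4

2P = (4, 4)


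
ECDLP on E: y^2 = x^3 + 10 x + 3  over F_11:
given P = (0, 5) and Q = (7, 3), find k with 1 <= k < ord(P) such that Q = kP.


Enumerate multiples of P until we hit Q = (7, 3):
  1P = (0, 5)
  2P = (1, 5)
  3P = (10, 6)
  4P = (2, 8)
  5P = (3, 7)
  6P = (6, 2)
  7P = (8, 10)
  8P = (7, 3)
Match found at i = 8.

k = 8


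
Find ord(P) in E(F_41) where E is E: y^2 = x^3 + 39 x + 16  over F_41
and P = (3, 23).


Compute successive multiples of P until we hit O:
  1P = (3, 23)
  2P = (19, 20)
  3P = (24, 4)
  4P = (23, 40)
  5P = (23, 1)
  6P = (24, 37)
  7P = (19, 21)
  8P = (3, 18)
  ... (continuing to 9P)
  9P = O

ord(P) = 9


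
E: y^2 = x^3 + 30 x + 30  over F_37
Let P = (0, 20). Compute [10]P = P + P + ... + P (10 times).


k = 10 = 1010_2 (binary, LSB first: 0101)
Double-and-add from P = (0, 20):
  bit 0 = 0: acc unchanged = O
  bit 1 = 1: acc = O + (26, 16) = (26, 16)
  bit 2 = 0: acc unchanged = (26, 16)
  bit 3 = 1: acc = (26, 16) + (31, 2) = (13, 29)

10P = (13, 29)


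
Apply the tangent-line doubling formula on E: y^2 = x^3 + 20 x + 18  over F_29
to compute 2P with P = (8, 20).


Doubling: s = (3 x1^2 + a) / (2 y1)
s = (3*8^2 + 20) / (2*20) mod 29 = 14
x3 = s^2 - 2 x1 mod 29 = 14^2 - 2*8 = 6
y3 = s (x1 - x3) - y1 mod 29 = 14 * (8 - 6) - 20 = 8

2P = (6, 8)


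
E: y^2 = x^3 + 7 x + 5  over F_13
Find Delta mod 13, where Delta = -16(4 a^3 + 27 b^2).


4 a^3 + 27 b^2 = 4*7^3 + 27*5^2 = 1372 + 675 = 2047
Delta = -16 * (2047) = -32752
Delta mod 13 = 8

Delta = 8 (mod 13)


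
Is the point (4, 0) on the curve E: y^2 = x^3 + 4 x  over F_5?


Check whether y^2 = x^3 + 4 x + 0 (mod 5) for (x, y) = (4, 0).
LHS: y^2 = 0^2 mod 5 = 0
RHS: x^3 + 4 x + 0 = 4^3 + 4*4 + 0 mod 5 = 0
LHS = RHS

Yes, on the curve


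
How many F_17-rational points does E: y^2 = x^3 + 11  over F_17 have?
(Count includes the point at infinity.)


For each x in F_17, count y with y^2 = x^3 + 0 x + 11 mod 17:
  x = 2: RHS = 2, y in [6, 11]  -> 2 point(s)
  x = 3: RHS = 4, y in [2, 15]  -> 2 point(s)
  x = 5: RHS = 0, y in [0]  -> 1 point(s)
  x = 8: RHS = 13, y in [8, 9]  -> 2 point(s)
  x = 9: RHS = 9, y in [3, 14]  -> 2 point(s)
  x = 10: RHS = 8, y in [5, 12]  -> 2 point(s)
  x = 11: RHS = 16, y in [4, 13]  -> 2 point(s)
  x = 13: RHS = 15, y in [7, 10]  -> 2 point(s)
  x = 14: RHS = 1, y in [1, 16]  -> 2 point(s)
Affine points: 17. Add the point at infinity: total = 18.

#E(F_17) = 18


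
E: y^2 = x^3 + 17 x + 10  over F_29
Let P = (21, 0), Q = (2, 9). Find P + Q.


P != Q, so use the chord formula.
s = (y2 - y1) / (x2 - x1) = (9) / (10) mod 29 = 27
x3 = s^2 - x1 - x2 mod 29 = 27^2 - 21 - 2 = 10
y3 = s (x1 - x3) - y1 mod 29 = 27 * (21 - 10) - 0 = 7

P + Q = (10, 7)


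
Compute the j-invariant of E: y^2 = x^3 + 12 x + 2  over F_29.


Delta = -16(4 a^3 + 27 b^2) mod 29 = 26
-1728 * (4 a)^3 = -1728 * (4*12)^3 mod 29 = 6
j = 6 * 26^(-1) mod 29 = 27

j = 27 (mod 29)


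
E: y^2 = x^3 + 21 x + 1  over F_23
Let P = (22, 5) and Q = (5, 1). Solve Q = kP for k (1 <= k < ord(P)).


Enumerate multiples of P until we hit Q = (5, 1):
  1P = (22, 5)
  2P = (5, 22)
  3P = (20, 16)
  4P = (17, 2)
  5P = (0, 22)
  6P = (14, 16)
  7P = (18, 1)
  8P = (7, 10)
  9P = (12, 7)
  10P = (1, 0)
  11P = (12, 16)
  12P = (7, 13)
  13P = (18, 22)
  14P = (14, 7)
  15P = (0, 1)
  16P = (17, 21)
  17P = (20, 7)
  18P = (5, 1)
Match found at i = 18.

k = 18


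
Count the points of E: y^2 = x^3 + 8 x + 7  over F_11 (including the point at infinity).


For each x in F_11, count y with y^2 = x^3 + 8 x + 7 mod 11:
  x = 1: RHS = 5, y in [4, 7]  -> 2 point(s)
  x = 2: RHS = 9, y in [3, 8]  -> 2 point(s)
  x = 3: RHS = 3, y in [5, 6]  -> 2 point(s)
  x = 4: RHS = 4, y in [2, 9]  -> 2 point(s)
  x = 8: RHS = 0, y in [0]  -> 1 point(s)
  x = 9: RHS = 5, y in [4, 7]  -> 2 point(s)
  x = 10: RHS = 9, y in [3, 8]  -> 2 point(s)
Affine points: 13. Add the point at infinity: total = 14.

#E(F_11) = 14


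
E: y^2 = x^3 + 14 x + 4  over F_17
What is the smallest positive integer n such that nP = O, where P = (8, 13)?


Compute successive multiples of P until we hit O:
  1P = (8, 13)
  2P = (0, 2)
  3P = (0, 15)
  4P = (8, 4)
  5P = O

ord(P) = 5


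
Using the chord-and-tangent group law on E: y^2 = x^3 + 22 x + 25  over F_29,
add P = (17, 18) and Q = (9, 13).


P != Q, so use the chord formula.
s = (y2 - y1) / (x2 - x1) = (24) / (21) mod 29 = 26
x3 = s^2 - x1 - x2 mod 29 = 26^2 - 17 - 9 = 12
y3 = s (x1 - x3) - y1 mod 29 = 26 * (17 - 12) - 18 = 25

P + Q = (12, 25)


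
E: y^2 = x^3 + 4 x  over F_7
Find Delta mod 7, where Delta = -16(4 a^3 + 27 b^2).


4 a^3 + 27 b^2 = 4*4^3 + 27*0^2 = 256 + 0 = 256
Delta = -16 * (256) = -4096
Delta mod 7 = 6

Delta = 6 (mod 7)


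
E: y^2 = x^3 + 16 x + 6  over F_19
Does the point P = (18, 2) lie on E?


Check whether y^2 = x^3 + 16 x + 6 (mod 19) for (x, y) = (18, 2).
LHS: y^2 = 2^2 mod 19 = 4
RHS: x^3 + 16 x + 6 = 18^3 + 16*18 + 6 mod 19 = 8
LHS != RHS

No, not on the curve


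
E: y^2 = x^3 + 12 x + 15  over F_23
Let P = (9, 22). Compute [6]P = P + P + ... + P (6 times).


k = 6 = 110_2 (binary, LSB first: 011)
Double-and-add from P = (9, 22):
  bit 0 = 0: acc unchanged = O
  bit 1 = 1: acc = O + (6, 21) = (6, 21)
  bit 2 = 1: acc = (6, 21) + (14, 12) = (19, 8)

6P = (19, 8)


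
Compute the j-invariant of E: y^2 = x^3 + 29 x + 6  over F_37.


Delta = -16(4 a^3 + 27 b^2) mod 37 = 11
-1728 * (4 a)^3 = -1728 * (4*29)^3 mod 37 = 6
j = 6 * 11^(-1) mod 37 = 14

j = 14 (mod 37)


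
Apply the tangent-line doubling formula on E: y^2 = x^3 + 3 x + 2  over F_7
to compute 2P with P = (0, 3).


Doubling: s = (3 x1^2 + a) / (2 y1)
s = (3*0^2 + 3) / (2*3) mod 7 = 4
x3 = s^2 - 2 x1 mod 7 = 4^2 - 2*0 = 2
y3 = s (x1 - x3) - y1 mod 7 = 4 * (0 - 2) - 3 = 3

2P = (2, 3)


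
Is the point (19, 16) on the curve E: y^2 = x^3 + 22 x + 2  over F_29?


Check whether y^2 = x^3 + 22 x + 2 (mod 29) for (x, y) = (19, 16).
LHS: y^2 = 16^2 mod 29 = 24
RHS: x^3 + 22 x + 2 = 19^3 + 22*19 + 2 mod 29 = 0
LHS != RHS

No, not on the curve


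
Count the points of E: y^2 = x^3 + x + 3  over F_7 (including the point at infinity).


For each x in F_7, count y with y^2 = x^3 + 1 x + 3 mod 7:
  x = 4: RHS = 1, y in [1, 6]  -> 2 point(s)
  x = 5: RHS = 0, y in [0]  -> 1 point(s)
  x = 6: RHS = 1, y in [1, 6]  -> 2 point(s)
Affine points: 5. Add the point at infinity: total = 6.

#E(F_7) = 6


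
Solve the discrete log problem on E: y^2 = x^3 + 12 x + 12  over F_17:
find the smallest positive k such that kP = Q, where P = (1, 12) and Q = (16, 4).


Enumerate multiples of P until we hit Q = (16, 4):
  1P = (1, 12)
  2P = (13, 6)
  3P = (16, 4)
Match found at i = 3.

k = 3


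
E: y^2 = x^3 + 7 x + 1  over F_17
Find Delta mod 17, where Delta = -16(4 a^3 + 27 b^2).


4 a^3 + 27 b^2 = 4*7^3 + 27*1^2 = 1372 + 27 = 1399
Delta = -16 * (1399) = -22384
Delta mod 17 = 5

Delta = 5 (mod 17)


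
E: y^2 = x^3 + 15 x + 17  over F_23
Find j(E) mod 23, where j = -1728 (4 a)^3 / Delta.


Delta = -16(4 a^3 + 27 b^2) mod 23 = 12
-1728 * (4 a)^3 = -1728 * (4*15)^3 mod 23 = 2
j = 2 * 12^(-1) mod 23 = 4

j = 4 (mod 23)


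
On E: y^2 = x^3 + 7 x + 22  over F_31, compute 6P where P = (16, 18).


k = 6 = 110_2 (binary, LSB first: 011)
Double-and-add from P = (16, 18):
  bit 0 = 0: acc unchanged = O
  bit 1 = 1: acc = O + (30, 13) = (30, 13)
  bit 2 = 1: acc = (30, 13) + (6, 1) = (3, 16)

6P = (3, 16)


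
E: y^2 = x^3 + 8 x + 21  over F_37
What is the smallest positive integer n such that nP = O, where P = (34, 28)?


Compute successive multiples of P until we hit O:
  1P = (34, 28)
  2P = (22, 35)
  3P = (15, 1)
  4P = (18, 22)
  5P = (10, 18)
  6P = (33, 31)
  7P = (16, 29)
  8P = (28, 21)
  ... (continuing to 46P)
  46P = O

ord(P) = 46


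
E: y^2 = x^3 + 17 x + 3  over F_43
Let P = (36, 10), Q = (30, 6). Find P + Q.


P != Q, so use the chord formula.
s = (y2 - y1) / (x2 - x1) = (39) / (37) mod 43 = 15
x3 = s^2 - x1 - x2 mod 43 = 15^2 - 36 - 30 = 30
y3 = s (x1 - x3) - y1 mod 43 = 15 * (36 - 30) - 10 = 37

P + Q = (30, 37)


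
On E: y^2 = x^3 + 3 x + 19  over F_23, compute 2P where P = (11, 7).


Doubling: s = (3 x1^2 + a) / (2 y1)
s = (3*11^2 + 3) / (2*7) mod 23 = 13
x3 = s^2 - 2 x1 mod 23 = 13^2 - 2*11 = 9
y3 = s (x1 - x3) - y1 mod 23 = 13 * (11 - 9) - 7 = 19

2P = (9, 19)


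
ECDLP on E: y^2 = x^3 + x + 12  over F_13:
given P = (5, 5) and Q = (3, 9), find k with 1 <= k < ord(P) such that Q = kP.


Enumerate multiples of P until we hit Q = (3, 9):
  1P = (5, 5)
  2P = (2, 10)
  3P = (3, 9)
Match found at i = 3.

k = 3


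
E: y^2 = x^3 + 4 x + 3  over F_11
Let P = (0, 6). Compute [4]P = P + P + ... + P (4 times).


k = 4 = 100_2 (binary, LSB first: 001)
Double-and-add from P = (0, 6):
  bit 0 = 0: acc unchanged = O
  bit 1 = 0: acc unchanged = O
  bit 2 = 1: acc = O + (10, 8) = (10, 8)

4P = (10, 8)


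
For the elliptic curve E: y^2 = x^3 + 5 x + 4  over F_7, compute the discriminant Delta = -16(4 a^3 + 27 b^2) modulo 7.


4 a^3 + 27 b^2 = 4*5^3 + 27*4^2 = 500 + 432 = 932
Delta = -16 * (932) = -14912
Delta mod 7 = 5

Delta = 5 (mod 7)


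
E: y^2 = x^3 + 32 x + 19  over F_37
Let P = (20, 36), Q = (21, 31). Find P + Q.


P != Q, so use the chord formula.
s = (y2 - y1) / (x2 - x1) = (32) / (1) mod 37 = 32
x3 = s^2 - x1 - x2 mod 37 = 32^2 - 20 - 21 = 21
y3 = s (x1 - x3) - y1 mod 37 = 32 * (20 - 21) - 36 = 6

P + Q = (21, 6)


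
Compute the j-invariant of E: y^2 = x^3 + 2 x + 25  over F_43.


Delta = -16(4 a^3 + 27 b^2) mod 43 = 1
-1728 * (4 a)^3 = -1728 * (4*2)^3 mod 43 = 32
j = 32 * 1^(-1) mod 43 = 32

j = 32 (mod 43)


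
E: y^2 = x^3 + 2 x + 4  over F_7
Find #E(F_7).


For each x in F_7, count y with y^2 = x^3 + 2 x + 4 mod 7:
  x = 0: RHS = 4, y in [2, 5]  -> 2 point(s)
  x = 1: RHS = 0, y in [0]  -> 1 point(s)
  x = 2: RHS = 2, y in [3, 4]  -> 2 point(s)
  x = 3: RHS = 2, y in [3, 4]  -> 2 point(s)
  x = 6: RHS = 1, y in [1, 6]  -> 2 point(s)
Affine points: 9. Add the point at infinity: total = 10.

#E(F_7) = 10


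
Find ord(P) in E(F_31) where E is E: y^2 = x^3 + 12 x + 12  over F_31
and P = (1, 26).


Compute successive multiples of P until we hit O:
  1P = (1, 26)
  2P = (8, 0)
  3P = (1, 5)
  4P = O

ord(P) = 4


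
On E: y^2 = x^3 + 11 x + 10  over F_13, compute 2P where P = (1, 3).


Doubling: s = (3 x1^2 + a) / (2 y1)
s = (3*1^2 + 11) / (2*3) mod 13 = 11
x3 = s^2 - 2 x1 mod 13 = 11^2 - 2*1 = 2
y3 = s (x1 - x3) - y1 mod 13 = 11 * (1 - 2) - 3 = 12

2P = (2, 12)


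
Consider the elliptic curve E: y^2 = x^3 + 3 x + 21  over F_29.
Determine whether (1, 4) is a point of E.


Check whether y^2 = x^3 + 3 x + 21 (mod 29) for (x, y) = (1, 4).
LHS: y^2 = 4^2 mod 29 = 16
RHS: x^3 + 3 x + 21 = 1^3 + 3*1 + 21 mod 29 = 25
LHS != RHS

No, not on the curve


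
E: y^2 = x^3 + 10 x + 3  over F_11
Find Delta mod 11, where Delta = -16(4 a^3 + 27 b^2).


4 a^3 + 27 b^2 = 4*10^3 + 27*3^2 = 4000 + 243 = 4243
Delta = -16 * (4243) = -67888
Delta mod 11 = 4

Delta = 4 (mod 11)


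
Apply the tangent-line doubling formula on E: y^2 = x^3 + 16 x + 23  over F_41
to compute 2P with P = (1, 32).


Doubling: s = (3 x1^2 + a) / (2 y1)
s = (3*1^2 + 16) / (2*32) mod 41 = 24
x3 = s^2 - 2 x1 mod 41 = 24^2 - 2*1 = 0
y3 = s (x1 - x3) - y1 mod 41 = 24 * (1 - 0) - 32 = 33

2P = (0, 33)


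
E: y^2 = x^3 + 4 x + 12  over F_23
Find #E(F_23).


For each x in F_23, count y with y^2 = x^3 + 4 x + 12 mod 23:
  x = 0: RHS = 12, y in [9, 14]  -> 2 point(s)
  x = 4: RHS = 0, y in [0]  -> 1 point(s)
  x = 8: RHS = 4, y in [2, 21]  -> 2 point(s)
  x = 9: RHS = 18, y in [8, 15]  -> 2 point(s)
  x = 14: RHS = 6, y in [11, 12]  -> 2 point(s)
  x = 16: RHS = 9, y in [3, 20]  -> 2 point(s)
  x = 17: RHS = 2, y in [5, 18]  -> 2 point(s)
  x = 19: RHS = 1, y in [1, 22]  -> 2 point(s)
Affine points: 15. Add the point at infinity: total = 16.

#E(F_23) = 16


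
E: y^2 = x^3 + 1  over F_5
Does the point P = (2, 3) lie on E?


Check whether y^2 = x^3 + 0 x + 1 (mod 5) for (x, y) = (2, 3).
LHS: y^2 = 3^2 mod 5 = 4
RHS: x^3 + 0 x + 1 = 2^3 + 0*2 + 1 mod 5 = 4
LHS = RHS

Yes, on the curve


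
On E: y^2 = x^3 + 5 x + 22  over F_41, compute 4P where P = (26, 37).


k = 4 = 100_2 (binary, LSB first: 001)
Double-and-add from P = (26, 37):
  bit 0 = 0: acc unchanged = O
  bit 1 = 0: acc unchanged = O
  bit 2 = 1: acc = O + (40, 4) = (40, 4)

4P = (40, 4)


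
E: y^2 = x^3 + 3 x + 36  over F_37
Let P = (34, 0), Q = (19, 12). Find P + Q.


P != Q, so use the chord formula.
s = (y2 - y1) / (x2 - x1) = (12) / (22) mod 37 = 14
x3 = s^2 - x1 - x2 mod 37 = 14^2 - 34 - 19 = 32
y3 = s (x1 - x3) - y1 mod 37 = 14 * (34 - 32) - 0 = 28

P + Q = (32, 28)


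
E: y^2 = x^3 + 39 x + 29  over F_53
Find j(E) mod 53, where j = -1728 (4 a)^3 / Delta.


Delta = -16(4 a^3 + 27 b^2) mod 53 = 30
-1728 * (4 a)^3 = -1728 * (4*39)^3 mod 53 = 16
j = 16 * 30^(-1) mod 53 = 50

j = 50 (mod 53)


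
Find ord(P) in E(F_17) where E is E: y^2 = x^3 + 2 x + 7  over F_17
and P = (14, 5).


Compute successive multiples of P until we hit O:
  1P = (14, 5)
  2P = (2, 6)
  3P = (16, 15)
  4P = (12, 5)
  5P = (8, 12)
  6P = (11, 0)
  7P = (8, 5)
  8P = (12, 12)
  ... (continuing to 12P)
  12P = O

ord(P) = 12


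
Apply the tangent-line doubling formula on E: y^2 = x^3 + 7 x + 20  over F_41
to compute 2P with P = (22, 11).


Doubling: s = (3 x1^2 + a) / (2 y1)
s = (3*22^2 + 7) / (2*11) mod 41 = 16
x3 = s^2 - 2 x1 mod 41 = 16^2 - 2*22 = 7
y3 = s (x1 - x3) - y1 mod 41 = 16 * (22 - 7) - 11 = 24

2P = (7, 24)


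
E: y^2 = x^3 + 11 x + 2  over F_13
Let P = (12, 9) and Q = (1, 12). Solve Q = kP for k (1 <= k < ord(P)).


Enumerate multiples of P until we hit Q = (1, 12):
  1P = (12, 9)
  2P = (1, 1)
  3P = (3, 7)
  4P = (8, 2)
  5P = (5, 0)
  6P = (8, 11)
  7P = (3, 6)
  8P = (1, 12)
Match found at i = 8.

k = 8


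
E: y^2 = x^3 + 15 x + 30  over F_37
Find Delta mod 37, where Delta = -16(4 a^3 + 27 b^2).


4 a^3 + 27 b^2 = 4*15^3 + 27*30^2 = 13500 + 24300 = 37800
Delta = -16 * (37800) = -604800
Delta mod 37 = 2

Delta = 2 (mod 37)


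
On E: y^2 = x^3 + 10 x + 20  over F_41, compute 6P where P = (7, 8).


k = 6 = 110_2 (binary, LSB first: 011)
Double-and-add from P = (7, 8):
  bit 0 = 0: acc unchanged = O
  bit 1 = 1: acc = O + (36, 38) = (36, 38)
  bit 2 = 1: acc = (36, 38) + (0, 26) = (37, 30)

6P = (37, 30)


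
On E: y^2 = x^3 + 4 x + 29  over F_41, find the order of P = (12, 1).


Compute successive multiples of P until we hit O:
  1P = (12, 1)
  2P = (22, 33)
  3P = (32, 17)
  4P = (37, 20)
  5P = (24, 3)
  6P = (13, 33)
  7P = (15, 26)
  8P = (6, 8)
  ... (continuing to 20P)
  20P = O

ord(P) = 20


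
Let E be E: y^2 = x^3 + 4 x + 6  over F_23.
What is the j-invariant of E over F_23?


Delta = -16(4 a^3 + 27 b^2) mod 23 = 17
-1728 * (4 a)^3 = -1728 * (4*4)^3 mod 23 = 17
j = 17 * 17^(-1) mod 23 = 1

j = 1 (mod 23)


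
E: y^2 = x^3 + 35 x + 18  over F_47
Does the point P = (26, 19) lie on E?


Check whether y^2 = x^3 + 35 x + 18 (mod 47) for (x, y) = (26, 19).
LHS: y^2 = 19^2 mod 47 = 32
RHS: x^3 + 35 x + 18 = 26^3 + 35*26 + 18 mod 47 = 33
LHS != RHS

No, not on the curve


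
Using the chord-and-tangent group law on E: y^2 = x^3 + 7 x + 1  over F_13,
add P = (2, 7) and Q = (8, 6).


P != Q, so use the chord formula.
s = (y2 - y1) / (x2 - x1) = (12) / (6) mod 13 = 2
x3 = s^2 - x1 - x2 mod 13 = 2^2 - 2 - 8 = 7
y3 = s (x1 - x3) - y1 mod 13 = 2 * (2 - 7) - 7 = 9

P + Q = (7, 9)


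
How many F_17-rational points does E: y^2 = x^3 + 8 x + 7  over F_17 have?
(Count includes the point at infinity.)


For each x in F_17, count y with y^2 = x^3 + 8 x + 7 mod 17:
  x = 1: RHS = 16, y in [4, 13]  -> 2 point(s)
  x = 4: RHS = 1, y in [1, 16]  -> 2 point(s)
  x = 5: RHS = 2, y in [6, 11]  -> 2 point(s)
  x = 6: RHS = 16, y in [4, 13]  -> 2 point(s)
  x = 7: RHS = 15, y in [7, 10]  -> 2 point(s)
  x = 9: RHS = 9, y in [3, 14]  -> 2 point(s)
  x = 10: RHS = 16, y in [4, 13]  -> 2 point(s)
  x = 11: RHS = 15, y in [7, 10]  -> 2 point(s)
  x = 13: RHS = 13, y in [8, 9]  -> 2 point(s)
  x = 15: RHS = 0, y in [0]  -> 1 point(s)
  x = 16: RHS = 15, y in [7, 10]  -> 2 point(s)
Affine points: 21. Add the point at infinity: total = 22.

#E(F_17) = 22


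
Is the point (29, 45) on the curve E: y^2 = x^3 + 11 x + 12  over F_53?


Check whether y^2 = x^3 + 11 x + 12 (mod 53) for (x, y) = (29, 45).
LHS: y^2 = 45^2 mod 53 = 11
RHS: x^3 + 11 x + 12 = 29^3 + 11*29 + 12 mod 53 = 22
LHS != RHS

No, not on the curve


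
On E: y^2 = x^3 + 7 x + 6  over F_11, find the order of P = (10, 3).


Compute successive multiples of P until we hit O:
  1P = (10, 3)
  2P = (6, 0)
  3P = (10, 8)
  4P = O

ord(P) = 4


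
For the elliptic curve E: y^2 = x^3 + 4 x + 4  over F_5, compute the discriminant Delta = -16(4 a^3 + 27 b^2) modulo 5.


4 a^3 + 27 b^2 = 4*4^3 + 27*4^2 = 256 + 432 = 688
Delta = -16 * (688) = -11008
Delta mod 5 = 2

Delta = 2 (mod 5)


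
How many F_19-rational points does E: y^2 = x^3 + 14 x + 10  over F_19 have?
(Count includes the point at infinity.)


For each x in F_19, count y with y^2 = x^3 + 14 x + 10 mod 19:
  x = 1: RHS = 6, y in [5, 14]  -> 2 point(s)
  x = 4: RHS = 16, y in [4, 15]  -> 2 point(s)
  x = 6: RHS = 6, y in [5, 14]  -> 2 point(s)
  x = 8: RHS = 7, y in [8, 11]  -> 2 point(s)
  x = 12: RHS = 6, y in [5, 14]  -> 2 point(s)
  x = 14: RHS = 5, y in [9, 10]  -> 2 point(s)
  x = 15: RHS = 4, y in [2, 17]  -> 2 point(s)
  x = 16: RHS = 17, y in [6, 13]  -> 2 point(s)
Affine points: 16. Add the point at infinity: total = 17.

#E(F_19) = 17


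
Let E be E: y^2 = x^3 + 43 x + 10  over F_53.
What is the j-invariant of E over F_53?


Delta = -16(4 a^3 + 27 b^2) mod 53 = 24
-1728 * (4 a)^3 = -1728 * (4*43)^3 mod 53 = 27
j = 27 * 24^(-1) mod 53 = 21

j = 21 (mod 53)


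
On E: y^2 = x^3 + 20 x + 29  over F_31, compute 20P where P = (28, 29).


k = 20 = 10100_2 (binary, LSB first: 00101)
Double-and-add from P = (28, 29):
  bit 0 = 0: acc unchanged = O
  bit 1 = 0: acc unchanged = O
  bit 2 = 1: acc = O + (23, 16) = (23, 16)
  bit 3 = 0: acc unchanged = (23, 16)
  bit 4 = 1: acc = (23, 16) + (20, 20) = (7, 4)

20P = (7, 4)


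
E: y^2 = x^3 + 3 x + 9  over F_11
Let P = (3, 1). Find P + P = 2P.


Doubling: s = (3 x1^2 + a) / (2 y1)
s = (3*3^2 + 3) / (2*1) mod 11 = 4
x3 = s^2 - 2 x1 mod 11 = 4^2 - 2*3 = 10
y3 = s (x1 - x3) - y1 mod 11 = 4 * (3 - 10) - 1 = 4

2P = (10, 4)


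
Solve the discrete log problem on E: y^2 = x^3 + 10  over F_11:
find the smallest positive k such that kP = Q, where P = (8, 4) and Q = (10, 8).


Enumerate multiples of P until we hit Q = (10, 8):
  1P = (8, 4)
  2P = (10, 3)
  3P = (7, 1)
  4P = (5, 5)
  5P = (3, 9)
  6P = (1, 0)
  7P = (3, 2)
  8P = (5, 6)
  9P = (7, 10)
  10P = (10, 8)
Match found at i = 10.

k = 10


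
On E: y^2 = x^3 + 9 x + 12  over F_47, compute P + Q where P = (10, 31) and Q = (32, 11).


P != Q, so use the chord formula.
s = (y2 - y1) / (x2 - x1) = (27) / (22) mod 47 = 29
x3 = s^2 - x1 - x2 mod 47 = 29^2 - 10 - 32 = 0
y3 = s (x1 - x3) - y1 mod 47 = 29 * (10 - 0) - 31 = 24

P + Q = (0, 24)


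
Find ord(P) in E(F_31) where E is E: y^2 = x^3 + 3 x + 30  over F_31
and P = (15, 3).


Compute successive multiples of P until we hit O:
  1P = (15, 3)
  2P = (29, 27)
  3P = (26, 18)
  4P = (8, 15)
  5P = (16, 12)
  6P = (19, 23)
  7P = (22, 24)
  8P = (3, 2)
  ... (continuing to 25P)
  25P = O

ord(P) = 25


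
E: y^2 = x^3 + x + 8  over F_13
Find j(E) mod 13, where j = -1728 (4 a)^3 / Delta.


Delta = -16(4 a^3 + 27 b^2) mod 13 = 4
-1728 * (4 a)^3 = -1728 * (4*1)^3 mod 13 = 12
j = 12 * 4^(-1) mod 13 = 3

j = 3 (mod 13)


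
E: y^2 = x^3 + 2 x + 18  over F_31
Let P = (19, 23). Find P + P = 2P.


Doubling: s = (3 x1^2 + a) / (2 y1)
s = (3*19^2 + 2) / (2*23) mod 31 = 0
x3 = s^2 - 2 x1 mod 31 = 0^2 - 2*19 = 24
y3 = s (x1 - x3) - y1 mod 31 = 0 * (19 - 24) - 23 = 8

2P = (24, 8)


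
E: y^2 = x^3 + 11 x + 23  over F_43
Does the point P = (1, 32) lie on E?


Check whether y^2 = x^3 + 11 x + 23 (mod 43) for (x, y) = (1, 32).
LHS: y^2 = 32^2 mod 43 = 35
RHS: x^3 + 11 x + 23 = 1^3 + 11*1 + 23 mod 43 = 35
LHS = RHS

Yes, on the curve


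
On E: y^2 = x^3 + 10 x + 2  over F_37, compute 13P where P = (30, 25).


k = 13 = 1101_2 (binary, LSB first: 1011)
Double-and-add from P = (30, 25):
  bit 0 = 1: acc = O + (30, 25) = (30, 25)
  bit 1 = 0: acc unchanged = (30, 25)
  bit 2 = 1: acc = (30, 25) + (21, 1) = (26, 35)
  bit 3 = 1: acc = (26, 35) + (23, 35) = (25, 2)

13P = (25, 2)


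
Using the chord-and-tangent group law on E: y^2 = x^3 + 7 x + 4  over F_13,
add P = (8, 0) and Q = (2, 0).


P != Q, so use the chord formula.
s = (y2 - y1) / (x2 - x1) = (0) / (7) mod 13 = 0
x3 = s^2 - x1 - x2 mod 13 = 0^2 - 8 - 2 = 3
y3 = s (x1 - x3) - y1 mod 13 = 0 * (8 - 3) - 0 = 0

P + Q = (3, 0)


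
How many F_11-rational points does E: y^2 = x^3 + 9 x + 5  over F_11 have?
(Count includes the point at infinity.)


For each x in F_11, count y with y^2 = x^3 + 9 x + 5 mod 11:
  x = 0: RHS = 5, y in [4, 7]  -> 2 point(s)
  x = 1: RHS = 4, y in [2, 9]  -> 2 point(s)
  x = 2: RHS = 9, y in [3, 8]  -> 2 point(s)
  x = 3: RHS = 4, y in [2, 9]  -> 2 point(s)
  x = 6: RHS = 0, y in [0]  -> 1 point(s)
  x = 7: RHS = 4, y in [2, 9]  -> 2 point(s)
  x = 9: RHS = 1, y in [1, 10]  -> 2 point(s)
Affine points: 13. Add the point at infinity: total = 14.

#E(F_11) = 14


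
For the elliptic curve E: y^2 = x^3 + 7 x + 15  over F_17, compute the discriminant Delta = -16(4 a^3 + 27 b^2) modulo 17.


4 a^3 + 27 b^2 = 4*7^3 + 27*15^2 = 1372 + 6075 = 7447
Delta = -16 * (7447) = -119152
Delta mod 17 = 1

Delta = 1 (mod 17)


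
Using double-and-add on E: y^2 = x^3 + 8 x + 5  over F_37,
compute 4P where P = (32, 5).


k = 4 = 100_2 (binary, LSB first: 001)
Double-and-add from P = (32, 5):
  bit 0 = 0: acc unchanged = O
  bit 1 = 0: acc unchanged = O
  bit 2 = 1: acc = O + (21, 31) = (21, 31)

4P = (21, 31)


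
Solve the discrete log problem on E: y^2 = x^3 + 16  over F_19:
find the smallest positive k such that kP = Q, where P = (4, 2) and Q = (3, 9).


Enumerate multiples of P until we hit Q = (3, 9):
  1P = (4, 2)
  2P = (3, 10)
  3P = (0, 4)
  4P = (1, 6)
  5P = (1, 13)
  6P = (0, 15)
  7P = (3, 9)
Match found at i = 7.

k = 7


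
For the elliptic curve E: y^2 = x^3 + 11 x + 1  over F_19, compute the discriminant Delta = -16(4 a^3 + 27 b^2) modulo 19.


4 a^3 + 27 b^2 = 4*11^3 + 27*1^2 = 5324 + 27 = 5351
Delta = -16 * (5351) = -85616
Delta mod 19 = 17

Delta = 17 (mod 19)


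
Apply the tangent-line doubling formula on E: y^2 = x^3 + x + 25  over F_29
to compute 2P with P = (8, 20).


Doubling: s = (3 x1^2 + a) / (2 y1)
s = (3*8^2 + 1) / (2*20) mod 29 = 7
x3 = s^2 - 2 x1 mod 29 = 7^2 - 2*8 = 4
y3 = s (x1 - x3) - y1 mod 29 = 7 * (8 - 4) - 20 = 8

2P = (4, 8)


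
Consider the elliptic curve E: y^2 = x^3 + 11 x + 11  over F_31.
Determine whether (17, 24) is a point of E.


Check whether y^2 = x^3 + 11 x + 11 (mod 31) for (x, y) = (17, 24).
LHS: y^2 = 24^2 mod 31 = 18
RHS: x^3 + 11 x + 11 = 17^3 + 11*17 + 11 mod 31 = 27
LHS != RHS

No, not on the curve


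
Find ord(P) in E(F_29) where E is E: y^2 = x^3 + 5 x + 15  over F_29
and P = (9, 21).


Compute successive multiples of P until we hit O:
  1P = (9, 21)
  2P = (12, 11)
  3P = (3, 17)
  4P = (11, 26)
  5P = (8, 25)
  6P = (28, 26)
  7P = (14, 25)
  8P = (2, 2)
  ... (continuing to 30P)
  30P = O

ord(P) = 30


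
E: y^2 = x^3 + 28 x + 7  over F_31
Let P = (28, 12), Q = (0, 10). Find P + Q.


P != Q, so use the chord formula.
s = (y2 - y1) / (x2 - x1) = (29) / (3) mod 31 = 20
x3 = s^2 - x1 - x2 mod 31 = 20^2 - 28 - 0 = 0
y3 = s (x1 - x3) - y1 mod 31 = 20 * (28 - 0) - 12 = 21

P + Q = (0, 21)


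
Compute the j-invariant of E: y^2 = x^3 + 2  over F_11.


Delta = -16(4 a^3 + 27 b^2) mod 11 = 10
-1728 * (4 a)^3 = -1728 * (4*0)^3 mod 11 = 0
j = 0 * 10^(-1) mod 11 = 0

j = 0 (mod 11)


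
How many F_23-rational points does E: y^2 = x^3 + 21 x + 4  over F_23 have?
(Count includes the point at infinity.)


For each x in F_23, count y with y^2 = x^3 + 21 x + 4 mod 23:
  x = 0: RHS = 4, y in [2, 21]  -> 2 point(s)
  x = 1: RHS = 3, y in [7, 16]  -> 2 point(s)
  x = 2: RHS = 8, y in [10, 13]  -> 2 point(s)
  x = 3: RHS = 2, y in [5, 18]  -> 2 point(s)
  x = 5: RHS = 4, y in [2, 21]  -> 2 point(s)
  x = 6: RHS = 1, y in [1, 22]  -> 2 point(s)
  x = 9: RHS = 2, y in [5, 18]  -> 2 point(s)
  x = 10: RHS = 18, y in [8, 15]  -> 2 point(s)
  x = 11: RHS = 2, y in [5, 18]  -> 2 point(s)
  x = 12: RHS = 6, y in [11, 12]  -> 2 point(s)
  x = 13: RHS = 13, y in [6, 17]  -> 2 point(s)
  x = 14: RHS = 6, y in [11, 12]  -> 2 point(s)
  x = 18: RHS = 4, y in [2, 21]  -> 2 point(s)
  x = 20: RHS = 6, y in [11, 12]  -> 2 point(s)
  x = 21: RHS = 0, y in [0]  -> 1 point(s)
Affine points: 29. Add the point at infinity: total = 30.

#E(F_23) = 30


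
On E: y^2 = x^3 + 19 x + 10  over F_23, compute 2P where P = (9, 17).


Doubling: s = (3 x1^2 + a) / (2 y1)
s = (3*9^2 + 19) / (2*17) mod 23 = 5
x3 = s^2 - 2 x1 mod 23 = 5^2 - 2*9 = 7
y3 = s (x1 - x3) - y1 mod 23 = 5 * (9 - 7) - 17 = 16

2P = (7, 16)


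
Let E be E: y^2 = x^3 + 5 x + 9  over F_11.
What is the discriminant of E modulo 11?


4 a^3 + 27 b^2 = 4*5^3 + 27*9^2 = 500 + 2187 = 2687
Delta = -16 * (2687) = -42992
Delta mod 11 = 7

Delta = 7 (mod 11)


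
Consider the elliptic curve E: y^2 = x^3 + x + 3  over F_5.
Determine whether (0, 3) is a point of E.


Check whether y^2 = x^3 + 1 x + 3 (mod 5) for (x, y) = (0, 3).
LHS: y^2 = 3^2 mod 5 = 4
RHS: x^3 + 1 x + 3 = 0^3 + 1*0 + 3 mod 5 = 3
LHS != RHS

No, not on the curve


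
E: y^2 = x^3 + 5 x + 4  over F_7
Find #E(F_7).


For each x in F_7, count y with y^2 = x^3 + 5 x + 4 mod 7:
  x = 0: RHS = 4, y in [2, 5]  -> 2 point(s)
  x = 2: RHS = 1, y in [1, 6]  -> 2 point(s)
  x = 3: RHS = 4, y in [2, 5]  -> 2 point(s)
  x = 4: RHS = 4, y in [2, 5]  -> 2 point(s)
  x = 5: RHS = 0, y in [0]  -> 1 point(s)
Affine points: 9. Add the point at infinity: total = 10.

#E(F_7) = 10


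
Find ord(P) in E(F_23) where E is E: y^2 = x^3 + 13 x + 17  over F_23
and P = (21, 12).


Compute successive multiples of P until we hit O:
  1P = (21, 12)
  2P = (8, 14)
  3P = (6, 14)
  4P = (9, 14)
  5P = (9, 9)
  6P = (6, 9)
  7P = (8, 9)
  8P = (21, 11)
  ... (continuing to 9P)
  9P = O

ord(P) = 9


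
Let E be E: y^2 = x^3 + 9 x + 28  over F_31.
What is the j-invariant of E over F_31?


Delta = -16(4 a^3 + 27 b^2) mod 31 = 17
-1728 * (4 a)^3 = -1728 * (4*9)^3 mod 31 = 8
j = 8 * 17^(-1) mod 31 = 26

j = 26 (mod 31)


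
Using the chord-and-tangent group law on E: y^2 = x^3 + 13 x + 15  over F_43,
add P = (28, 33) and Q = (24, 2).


P != Q, so use the chord formula.
s = (y2 - y1) / (x2 - x1) = (12) / (39) mod 43 = 40
x3 = s^2 - x1 - x2 mod 43 = 40^2 - 28 - 24 = 0
y3 = s (x1 - x3) - y1 mod 43 = 40 * (28 - 0) - 33 = 12

P + Q = (0, 12)


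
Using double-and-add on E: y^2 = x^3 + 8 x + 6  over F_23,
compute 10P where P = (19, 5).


k = 10 = 1010_2 (binary, LSB first: 0101)
Double-and-add from P = (19, 5):
  bit 0 = 0: acc unchanged = O
  bit 1 = 1: acc = O + (9, 5) = (9, 5)
  bit 2 = 0: acc unchanged = (9, 5)
  bit 3 = 1: acc = (9, 5) + (20, 1) = (12, 17)

10P = (12, 17)


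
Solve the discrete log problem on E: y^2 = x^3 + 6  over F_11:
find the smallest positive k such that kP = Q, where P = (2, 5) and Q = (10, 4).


Enumerate multiples of P until we hit Q = (10, 4):
  1P = (2, 5)
  2P = (8, 1)
  3P = (10, 4)
Match found at i = 3.

k = 3


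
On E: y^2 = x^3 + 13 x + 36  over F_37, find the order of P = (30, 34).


Compute successive multiples of P until we hit O:
  1P = (30, 34)
  2P = (18, 16)
  3P = (19, 1)
  4P = (34, 28)
  5P = (3, 18)
  6P = (11, 17)
  7P = (5, 2)
  8P = (5, 35)
  ... (continuing to 15P)
  15P = O

ord(P) = 15


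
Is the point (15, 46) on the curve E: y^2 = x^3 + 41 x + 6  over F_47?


Check whether y^2 = x^3 + 41 x + 6 (mod 47) for (x, y) = (15, 46).
LHS: y^2 = 46^2 mod 47 = 1
RHS: x^3 + 41 x + 6 = 15^3 + 41*15 + 6 mod 47 = 1
LHS = RHS

Yes, on the curve


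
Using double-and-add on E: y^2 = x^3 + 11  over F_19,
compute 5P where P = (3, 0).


k = 5 = 101_2 (binary, LSB first: 101)
Double-and-add from P = (3, 0):
  bit 0 = 1: acc = O + (3, 0) = (3, 0)
  bit 1 = 0: acc unchanged = (3, 0)
  bit 2 = 1: acc = (3, 0) + O = (3, 0)

5P = (3, 0)


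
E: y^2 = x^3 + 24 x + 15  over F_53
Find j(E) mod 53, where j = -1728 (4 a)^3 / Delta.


Delta = -16(4 a^3 + 27 b^2) mod 53 = 48
-1728 * (4 a)^3 = -1728 * (4*24)^3 mod 53 = 41
j = 41 * 48^(-1) mod 53 = 13

j = 13 (mod 53)


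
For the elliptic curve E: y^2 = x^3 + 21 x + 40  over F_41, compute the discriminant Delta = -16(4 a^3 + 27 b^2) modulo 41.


4 a^3 + 27 b^2 = 4*21^3 + 27*40^2 = 37044 + 43200 = 80244
Delta = -16 * (80244) = -1283904
Delta mod 41 = 11

Delta = 11 (mod 41)


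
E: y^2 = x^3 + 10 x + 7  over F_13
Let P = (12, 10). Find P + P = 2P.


Doubling: s = (3 x1^2 + a) / (2 y1)
s = (3*12^2 + 10) / (2*10) mod 13 = 0
x3 = s^2 - 2 x1 mod 13 = 0^2 - 2*12 = 2
y3 = s (x1 - x3) - y1 mod 13 = 0 * (12 - 2) - 10 = 3

2P = (2, 3)


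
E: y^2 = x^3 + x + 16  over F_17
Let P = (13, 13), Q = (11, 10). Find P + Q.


P != Q, so use the chord formula.
s = (y2 - y1) / (x2 - x1) = (14) / (15) mod 17 = 10
x3 = s^2 - x1 - x2 mod 17 = 10^2 - 13 - 11 = 8
y3 = s (x1 - x3) - y1 mod 17 = 10 * (13 - 8) - 13 = 3

P + Q = (8, 3)


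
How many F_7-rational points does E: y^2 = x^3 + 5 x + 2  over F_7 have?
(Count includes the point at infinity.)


For each x in F_7, count y with y^2 = x^3 + 5 x + 2 mod 7:
  x = 0: RHS = 2, y in [3, 4]  -> 2 point(s)
  x = 1: RHS = 1, y in [1, 6]  -> 2 point(s)
  x = 3: RHS = 2, y in [3, 4]  -> 2 point(s)
  x = 4: RHS = 2, y in [3, 4]  -> 2 point(s)
Affine points: 8. Add the point at infinity: total = 9.

#E(F_7) = 9


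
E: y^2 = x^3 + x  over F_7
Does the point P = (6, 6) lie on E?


Check whether y^2 = x^3 + 1 x + 0 (mod 7) for (x, y) = (6, 6).
LHS: y^2 = 6^2 mod 7 = 1
RHS: x^3 + 1 x + 0 = 6^3 + 1*6 + 0 mod 7 = 5
LHS != RHS

No, not on the curve


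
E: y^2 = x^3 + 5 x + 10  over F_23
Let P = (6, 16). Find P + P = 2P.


Doubling: s = (3 x1^2 + a) / (2 y1)
s = (3*6^2 + 5) / (2*16) mod 23 = 10
x3 = s^2 - 2 x1 mod 23 = 10^2 - 2*6 = 19
y3 = s (x1 - x3) - y1 mod 23 = 10 * (6 - 19) - 16 = 15

2P = (19, 15)


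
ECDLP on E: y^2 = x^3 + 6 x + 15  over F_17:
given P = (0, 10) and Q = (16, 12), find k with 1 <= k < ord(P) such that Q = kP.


Enumerate multiples of P until we hit Q = (16, 12):
  1P = (0, 10)
  2P = (4, 16)
  3P = (11, 16)
  4P = (7, 14)
  5P = (2, 1)
  6P = (14, 2)
  7P = (12, 9)
  8P = (3, 3)
  9P = (10, 2)
  10P = (9, 4)
  11P = (16, 12)
Match found at i = 11.

k = 11


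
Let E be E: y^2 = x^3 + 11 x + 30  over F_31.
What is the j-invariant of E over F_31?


Delta = -16(4 a^3 + 27 b^2) mod 31 = 6
-1728 * (4 a)^3 = -1728 * (4*11)^3 mod 31 = 30
j = 30 * 6^(-1) mod 31 = 5

j = 5 (mod 31)


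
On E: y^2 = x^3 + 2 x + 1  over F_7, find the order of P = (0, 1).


Compute successive multiples of P until we hit O:
  1P = (0, 1)
  2P = (1, 5)
  3P = (1, 2)
  4P = (0, 6)
  5P = O

ord(P) = 5


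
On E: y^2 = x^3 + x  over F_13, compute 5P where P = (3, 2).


k = 5 = 101_2 (binary, LSB first: 101)
Double-and-add from P = (3, 2):
  bit 0 = 1: acc = O + (3, 2) = (3, 2)
  bit 1 = 0: acc unchanged = (3, 2)
  bit 2 = 1: acc = (3, 2) + (9, 6) = (0, 0)

5P = (0, 0)


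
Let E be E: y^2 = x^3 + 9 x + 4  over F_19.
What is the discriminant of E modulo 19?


4 a^3 + 27 b^2 = 4*9^3 + 27*4^2 = 2916 + 432 = 3348
Delta = -16 * (3348) = -53568
Delta mod 19 = 12

Delta = 12 (mod 19)


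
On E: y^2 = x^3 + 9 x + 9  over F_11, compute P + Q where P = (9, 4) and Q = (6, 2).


P != Q, so use the chord formula.
s = (y2 - y1) / (x2 - x1) = (9) / (8) mod 11 = 8
x3 = s^2 - x1 - x2 mod 11 = 8^2 - 9 - 6 = 5
y3 = s (x1 - x3) - y1 mod 11 = 8 * (9 - 5) - 4 = 6

P + Q = (5, 6)
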